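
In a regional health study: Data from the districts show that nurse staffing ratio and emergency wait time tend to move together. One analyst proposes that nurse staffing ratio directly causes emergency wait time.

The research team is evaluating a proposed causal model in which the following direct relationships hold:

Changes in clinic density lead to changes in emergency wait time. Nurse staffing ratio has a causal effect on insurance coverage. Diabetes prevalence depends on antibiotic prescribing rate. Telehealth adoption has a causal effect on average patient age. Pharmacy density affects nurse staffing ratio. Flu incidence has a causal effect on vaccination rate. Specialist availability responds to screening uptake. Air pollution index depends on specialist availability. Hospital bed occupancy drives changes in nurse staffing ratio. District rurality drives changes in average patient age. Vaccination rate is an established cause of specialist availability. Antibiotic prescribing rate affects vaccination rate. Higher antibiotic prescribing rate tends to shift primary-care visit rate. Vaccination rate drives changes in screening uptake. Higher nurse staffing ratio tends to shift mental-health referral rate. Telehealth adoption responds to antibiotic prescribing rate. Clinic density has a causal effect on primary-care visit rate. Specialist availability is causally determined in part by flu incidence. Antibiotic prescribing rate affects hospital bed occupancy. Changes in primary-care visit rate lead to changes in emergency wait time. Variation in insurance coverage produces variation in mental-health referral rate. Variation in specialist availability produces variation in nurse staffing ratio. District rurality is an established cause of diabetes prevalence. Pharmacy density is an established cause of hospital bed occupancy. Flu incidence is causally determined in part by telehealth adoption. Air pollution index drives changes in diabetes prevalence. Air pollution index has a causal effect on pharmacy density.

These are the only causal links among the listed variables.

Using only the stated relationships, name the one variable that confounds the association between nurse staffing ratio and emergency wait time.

Antibiotic prescribing rate has a causal path to nurse staffing ratio (antibiotic prescribing rate → hospital bed occupancy → nurse staffing ratio) and a separate causal path to emergency wait time (antibiotic prescribing rate → primary-care visit rate → emergency wait time), so it is a common cause of both.
No stated relationship gives nurse staffing ratio a causal route to emergency wait time, so the correlation is explained by the shared upstream cause rather than a direct effect.

antibiotic prescribing rate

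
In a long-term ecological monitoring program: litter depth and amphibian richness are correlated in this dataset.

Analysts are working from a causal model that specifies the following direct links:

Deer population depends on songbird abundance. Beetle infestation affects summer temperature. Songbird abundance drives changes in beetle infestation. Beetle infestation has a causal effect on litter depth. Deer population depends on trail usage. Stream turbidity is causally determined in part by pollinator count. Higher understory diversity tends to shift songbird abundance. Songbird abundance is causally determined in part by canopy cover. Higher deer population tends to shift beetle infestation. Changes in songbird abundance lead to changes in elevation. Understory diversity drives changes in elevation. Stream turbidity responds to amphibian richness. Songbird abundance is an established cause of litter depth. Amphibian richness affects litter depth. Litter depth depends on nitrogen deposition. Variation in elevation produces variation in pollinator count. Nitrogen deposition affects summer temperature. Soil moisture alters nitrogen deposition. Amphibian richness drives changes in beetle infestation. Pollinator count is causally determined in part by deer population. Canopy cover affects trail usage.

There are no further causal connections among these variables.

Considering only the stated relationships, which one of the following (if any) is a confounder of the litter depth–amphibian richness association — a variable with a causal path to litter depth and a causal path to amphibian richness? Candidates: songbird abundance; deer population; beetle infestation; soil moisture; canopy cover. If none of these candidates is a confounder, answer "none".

none

None of the listed candidates has causal paths to both litter depth and amphibian richness in the stated relationships, so none is a common cause.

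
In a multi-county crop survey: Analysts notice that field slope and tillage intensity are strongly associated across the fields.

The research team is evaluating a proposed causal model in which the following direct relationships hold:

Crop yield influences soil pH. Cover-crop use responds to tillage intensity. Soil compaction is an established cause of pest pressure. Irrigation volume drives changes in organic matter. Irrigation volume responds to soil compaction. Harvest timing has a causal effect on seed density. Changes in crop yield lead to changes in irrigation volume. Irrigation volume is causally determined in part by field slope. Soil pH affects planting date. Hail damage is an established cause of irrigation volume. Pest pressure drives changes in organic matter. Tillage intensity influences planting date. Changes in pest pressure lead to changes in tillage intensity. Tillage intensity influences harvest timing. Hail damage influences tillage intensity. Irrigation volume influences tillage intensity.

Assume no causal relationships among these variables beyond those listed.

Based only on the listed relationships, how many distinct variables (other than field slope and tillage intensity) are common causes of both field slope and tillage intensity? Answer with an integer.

No listed variable has a causal path to both field slope and tillage intensity, so there are no common causes.

0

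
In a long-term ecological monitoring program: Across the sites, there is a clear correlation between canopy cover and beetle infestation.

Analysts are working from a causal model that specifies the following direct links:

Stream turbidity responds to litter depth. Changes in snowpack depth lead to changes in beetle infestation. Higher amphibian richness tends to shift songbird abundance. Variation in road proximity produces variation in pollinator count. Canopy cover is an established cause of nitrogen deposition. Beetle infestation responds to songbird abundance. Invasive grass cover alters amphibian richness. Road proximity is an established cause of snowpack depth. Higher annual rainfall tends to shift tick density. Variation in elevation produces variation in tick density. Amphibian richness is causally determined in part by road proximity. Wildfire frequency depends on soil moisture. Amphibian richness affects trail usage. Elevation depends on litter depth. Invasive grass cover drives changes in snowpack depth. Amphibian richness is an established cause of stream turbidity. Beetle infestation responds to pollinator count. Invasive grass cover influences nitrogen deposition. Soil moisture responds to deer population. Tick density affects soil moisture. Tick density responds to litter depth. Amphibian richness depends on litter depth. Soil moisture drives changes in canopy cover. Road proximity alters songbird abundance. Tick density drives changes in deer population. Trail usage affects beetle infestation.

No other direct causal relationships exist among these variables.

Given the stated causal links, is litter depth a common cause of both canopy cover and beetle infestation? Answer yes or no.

yes

Litter depth has a causal path to canopy cover (litter depth → tick density → soil moisture → canopy cover) and to beetle infestation (litter depth → amphibian richness → trail usage → beetle infestation), so it is a common cause of both — a confounder.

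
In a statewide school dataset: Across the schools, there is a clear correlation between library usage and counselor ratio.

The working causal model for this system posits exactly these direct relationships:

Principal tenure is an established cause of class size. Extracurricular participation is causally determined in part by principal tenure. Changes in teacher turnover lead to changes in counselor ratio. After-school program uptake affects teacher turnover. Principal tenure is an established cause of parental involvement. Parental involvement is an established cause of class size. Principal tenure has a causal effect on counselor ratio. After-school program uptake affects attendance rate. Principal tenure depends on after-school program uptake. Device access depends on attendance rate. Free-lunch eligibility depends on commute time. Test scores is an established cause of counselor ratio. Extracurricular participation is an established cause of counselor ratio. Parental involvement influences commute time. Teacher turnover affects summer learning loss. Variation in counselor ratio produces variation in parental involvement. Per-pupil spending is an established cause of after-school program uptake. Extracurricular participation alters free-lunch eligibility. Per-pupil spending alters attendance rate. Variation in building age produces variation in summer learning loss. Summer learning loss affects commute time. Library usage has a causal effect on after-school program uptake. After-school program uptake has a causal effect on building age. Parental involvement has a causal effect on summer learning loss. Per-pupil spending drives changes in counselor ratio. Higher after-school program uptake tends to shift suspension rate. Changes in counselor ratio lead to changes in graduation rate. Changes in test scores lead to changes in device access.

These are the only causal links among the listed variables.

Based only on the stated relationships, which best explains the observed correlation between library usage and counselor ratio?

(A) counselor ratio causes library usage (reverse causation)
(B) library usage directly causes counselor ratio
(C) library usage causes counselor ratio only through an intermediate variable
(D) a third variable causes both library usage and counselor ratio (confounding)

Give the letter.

Library usage reaches counselor ratio through library usage → after-school program uptake → teacher turnover → counselor ratio — an indirect causal chain with no direct library usage → counselor ratio link. No variable causes both library usage and counselor ratio, so confounding is ruled out; the effect is mediated.

C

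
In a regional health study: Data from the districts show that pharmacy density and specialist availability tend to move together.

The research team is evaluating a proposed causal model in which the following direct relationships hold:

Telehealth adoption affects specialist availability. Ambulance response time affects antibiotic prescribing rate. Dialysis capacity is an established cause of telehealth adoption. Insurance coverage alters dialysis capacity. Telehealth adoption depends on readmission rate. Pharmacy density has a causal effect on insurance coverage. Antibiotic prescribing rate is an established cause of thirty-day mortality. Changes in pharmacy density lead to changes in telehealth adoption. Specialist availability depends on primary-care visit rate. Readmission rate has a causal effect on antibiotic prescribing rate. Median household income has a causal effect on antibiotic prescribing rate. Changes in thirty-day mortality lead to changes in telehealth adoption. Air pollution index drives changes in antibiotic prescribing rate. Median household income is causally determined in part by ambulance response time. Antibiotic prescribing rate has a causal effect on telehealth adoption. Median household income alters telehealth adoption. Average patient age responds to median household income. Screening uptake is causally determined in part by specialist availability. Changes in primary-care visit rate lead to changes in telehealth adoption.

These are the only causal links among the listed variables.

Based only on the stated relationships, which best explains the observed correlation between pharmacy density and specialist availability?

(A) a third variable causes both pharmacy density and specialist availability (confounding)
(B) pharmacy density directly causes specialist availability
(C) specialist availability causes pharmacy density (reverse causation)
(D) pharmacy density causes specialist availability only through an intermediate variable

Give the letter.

D

Pharmacy density reaches specialist availability through pharmacy density → telehealth adoption → specialist availability — an indirect causal chain with no direct pharmacy density → specialist availability link. No variable causes both pharmacy density and specialist availability, so confounding is ruled out; the effect is mediated.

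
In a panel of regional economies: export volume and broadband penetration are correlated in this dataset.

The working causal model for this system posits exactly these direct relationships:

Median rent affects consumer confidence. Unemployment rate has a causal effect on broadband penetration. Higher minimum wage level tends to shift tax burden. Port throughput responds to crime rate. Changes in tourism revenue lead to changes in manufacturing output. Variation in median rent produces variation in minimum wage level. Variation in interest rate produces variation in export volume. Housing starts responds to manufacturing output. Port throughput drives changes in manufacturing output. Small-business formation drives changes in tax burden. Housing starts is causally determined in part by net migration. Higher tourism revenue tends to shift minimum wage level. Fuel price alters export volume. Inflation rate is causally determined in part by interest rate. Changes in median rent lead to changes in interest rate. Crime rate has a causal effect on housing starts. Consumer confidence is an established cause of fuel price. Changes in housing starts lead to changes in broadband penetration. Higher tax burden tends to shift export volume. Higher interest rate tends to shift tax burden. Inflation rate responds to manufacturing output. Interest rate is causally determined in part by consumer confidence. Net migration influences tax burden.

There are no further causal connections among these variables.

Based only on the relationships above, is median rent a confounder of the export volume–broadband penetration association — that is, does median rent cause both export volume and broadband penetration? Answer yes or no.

Median rent has no stated causal path to broadband penetration. A confounder must cause both variables, so median rent does not qualify.

no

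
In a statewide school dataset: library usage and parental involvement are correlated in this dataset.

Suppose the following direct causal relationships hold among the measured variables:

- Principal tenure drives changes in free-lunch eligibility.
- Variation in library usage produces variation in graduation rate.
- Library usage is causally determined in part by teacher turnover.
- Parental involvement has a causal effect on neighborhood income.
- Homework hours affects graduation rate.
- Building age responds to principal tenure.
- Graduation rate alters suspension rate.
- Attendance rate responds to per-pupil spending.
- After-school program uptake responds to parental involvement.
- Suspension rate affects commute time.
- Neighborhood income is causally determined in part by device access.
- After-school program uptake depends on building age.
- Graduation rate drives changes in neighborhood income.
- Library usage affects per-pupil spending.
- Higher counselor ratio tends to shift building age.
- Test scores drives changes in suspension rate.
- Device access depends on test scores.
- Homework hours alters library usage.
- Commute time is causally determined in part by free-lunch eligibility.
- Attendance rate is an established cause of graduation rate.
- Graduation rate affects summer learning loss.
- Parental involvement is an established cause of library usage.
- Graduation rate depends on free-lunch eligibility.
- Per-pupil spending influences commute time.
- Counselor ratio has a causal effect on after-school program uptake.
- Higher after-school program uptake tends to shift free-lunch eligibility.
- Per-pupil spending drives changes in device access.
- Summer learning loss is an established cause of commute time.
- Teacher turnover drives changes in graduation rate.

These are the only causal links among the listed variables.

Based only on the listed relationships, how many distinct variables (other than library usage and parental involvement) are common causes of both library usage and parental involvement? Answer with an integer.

0

No listed variable has a causal path to both library usage and parental involvement, so there are no common causes.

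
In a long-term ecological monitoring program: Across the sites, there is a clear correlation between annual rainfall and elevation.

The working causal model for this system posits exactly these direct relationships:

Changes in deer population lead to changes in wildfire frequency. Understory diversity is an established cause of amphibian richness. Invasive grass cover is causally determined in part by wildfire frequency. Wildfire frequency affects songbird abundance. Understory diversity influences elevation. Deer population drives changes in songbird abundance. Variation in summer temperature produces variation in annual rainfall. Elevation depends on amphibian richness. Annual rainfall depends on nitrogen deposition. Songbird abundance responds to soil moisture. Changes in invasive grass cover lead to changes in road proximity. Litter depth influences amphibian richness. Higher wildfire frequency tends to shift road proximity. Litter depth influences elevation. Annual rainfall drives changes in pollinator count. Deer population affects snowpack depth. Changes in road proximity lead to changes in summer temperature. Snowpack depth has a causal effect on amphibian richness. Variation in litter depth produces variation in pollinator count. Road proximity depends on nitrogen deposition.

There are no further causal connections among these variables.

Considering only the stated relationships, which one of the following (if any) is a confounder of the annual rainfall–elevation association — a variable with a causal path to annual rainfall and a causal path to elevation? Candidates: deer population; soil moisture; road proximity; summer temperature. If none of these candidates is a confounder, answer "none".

deer population

Deer population causes annual rainfall (deer population → wildfire frequency → road proximity → summer temperature → annual rainfall) and also causes elevation (deer population → snowpack depth → amphibian richness → elevation); it is a common cause of both.
Each of the other candidates lacks a causal path to at least one of annual rainfall and elevation, so they do not confound the relationship.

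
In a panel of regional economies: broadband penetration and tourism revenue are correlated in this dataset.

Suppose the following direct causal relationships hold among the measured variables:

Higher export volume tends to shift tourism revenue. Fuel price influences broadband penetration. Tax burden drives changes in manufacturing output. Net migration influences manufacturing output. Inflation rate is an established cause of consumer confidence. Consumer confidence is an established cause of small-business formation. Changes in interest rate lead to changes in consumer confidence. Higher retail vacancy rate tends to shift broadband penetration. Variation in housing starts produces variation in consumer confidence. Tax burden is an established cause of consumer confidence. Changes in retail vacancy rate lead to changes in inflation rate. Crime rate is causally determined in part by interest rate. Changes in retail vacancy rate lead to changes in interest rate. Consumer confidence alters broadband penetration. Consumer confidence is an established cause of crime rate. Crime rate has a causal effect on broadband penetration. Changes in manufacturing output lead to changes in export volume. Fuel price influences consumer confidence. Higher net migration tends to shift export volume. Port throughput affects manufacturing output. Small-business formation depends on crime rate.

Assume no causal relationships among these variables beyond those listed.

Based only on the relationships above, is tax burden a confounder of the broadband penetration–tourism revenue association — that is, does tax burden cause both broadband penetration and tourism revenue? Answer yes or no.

yes

Tax burden has a causal path to broadband penetration (tax burden → consumer confidence → broadband penetration) and to tourism revenue (tax burden → manufacturing output → export volume → tourism revenue), so it is a common cause of both — a confounder.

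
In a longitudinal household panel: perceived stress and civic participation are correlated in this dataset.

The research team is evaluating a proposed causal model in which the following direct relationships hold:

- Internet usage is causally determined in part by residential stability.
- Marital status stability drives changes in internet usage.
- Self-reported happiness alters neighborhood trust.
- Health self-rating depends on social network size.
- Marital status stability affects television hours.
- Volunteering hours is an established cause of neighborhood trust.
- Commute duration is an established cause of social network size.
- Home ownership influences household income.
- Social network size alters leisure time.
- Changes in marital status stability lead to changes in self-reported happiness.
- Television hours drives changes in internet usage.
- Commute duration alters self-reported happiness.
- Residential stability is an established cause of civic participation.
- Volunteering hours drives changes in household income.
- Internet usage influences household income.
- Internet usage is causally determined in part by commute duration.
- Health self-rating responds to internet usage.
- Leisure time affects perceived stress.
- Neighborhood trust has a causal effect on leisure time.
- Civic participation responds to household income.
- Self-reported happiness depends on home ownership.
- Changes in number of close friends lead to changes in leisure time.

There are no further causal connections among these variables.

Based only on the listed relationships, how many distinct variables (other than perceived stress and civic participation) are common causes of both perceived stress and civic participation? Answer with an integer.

4

The common causes are: commute duration (to perceived stress via commute duration → social network size → leisure time → perceived stress; to civic participation via commute duration → internet usage → household income → civic participation); home ownership (to perceived stress via home ownership → self-reported happiness → neighborhood trust → leisure time → perceived stress; to civic participation via home ownership → household income → civic participation); marital status stability (to perceived stress via marital status stability → self-reported happiness → neighborhood trust → leisure time → perceived stress; to civic participation via marital status stability → internet usage → household income → civic participation); volunteering hours (to perceived stress via volunteering hours → neighborhood trust → leisure time → perceived stress; to civic participation via volunteering hours → household income → civic participation).
Every other variable lacks a causal path to at least one of perceived stress and civic participation.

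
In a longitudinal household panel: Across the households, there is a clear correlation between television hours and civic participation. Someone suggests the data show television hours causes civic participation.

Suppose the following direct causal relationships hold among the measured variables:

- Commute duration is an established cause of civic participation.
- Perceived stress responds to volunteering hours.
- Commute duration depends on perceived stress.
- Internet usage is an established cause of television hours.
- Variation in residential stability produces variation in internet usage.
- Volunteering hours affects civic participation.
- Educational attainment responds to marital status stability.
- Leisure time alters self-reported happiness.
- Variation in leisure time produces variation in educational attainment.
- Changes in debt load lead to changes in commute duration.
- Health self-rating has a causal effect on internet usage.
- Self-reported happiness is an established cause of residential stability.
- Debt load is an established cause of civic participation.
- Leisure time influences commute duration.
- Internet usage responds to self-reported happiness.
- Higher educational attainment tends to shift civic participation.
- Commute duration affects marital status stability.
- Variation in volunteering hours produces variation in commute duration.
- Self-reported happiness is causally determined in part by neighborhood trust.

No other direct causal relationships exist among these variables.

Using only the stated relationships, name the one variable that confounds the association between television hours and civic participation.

leisure time

Leisure time has a causal path to television hours (leisure time → self-reported happiness → internet usage → television hours) and a separate causal path to civic participation (leisure time → commute duration → civic participation), so it is a common cause of both.
No stated relationship gives television hours a causal route to civic participation, so the correlation is explained by the shared upstream cause rather than a direct effect.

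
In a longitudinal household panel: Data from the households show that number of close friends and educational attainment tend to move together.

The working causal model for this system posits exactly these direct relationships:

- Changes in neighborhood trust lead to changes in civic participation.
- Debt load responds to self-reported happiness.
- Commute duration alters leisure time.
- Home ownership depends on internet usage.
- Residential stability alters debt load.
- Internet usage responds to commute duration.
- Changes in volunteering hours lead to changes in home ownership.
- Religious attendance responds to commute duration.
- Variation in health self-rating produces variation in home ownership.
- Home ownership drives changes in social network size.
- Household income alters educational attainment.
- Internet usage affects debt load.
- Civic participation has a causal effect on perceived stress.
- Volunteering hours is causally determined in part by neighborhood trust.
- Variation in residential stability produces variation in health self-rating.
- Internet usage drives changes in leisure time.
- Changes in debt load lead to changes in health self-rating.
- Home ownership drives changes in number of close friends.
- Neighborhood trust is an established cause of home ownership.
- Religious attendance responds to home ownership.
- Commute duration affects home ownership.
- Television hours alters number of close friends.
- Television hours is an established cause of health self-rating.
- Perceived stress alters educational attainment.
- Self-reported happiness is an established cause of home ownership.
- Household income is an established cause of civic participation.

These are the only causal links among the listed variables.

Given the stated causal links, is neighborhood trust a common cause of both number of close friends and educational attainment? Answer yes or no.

yes

Neighborhood trust has a causal path to number of close friends (neighborhood trust → home ownership → number of close friends) and to educational attainment (neighborhood trust → civic participation → perceived stress → educational attainment), so it is a common cause of both — a confounder.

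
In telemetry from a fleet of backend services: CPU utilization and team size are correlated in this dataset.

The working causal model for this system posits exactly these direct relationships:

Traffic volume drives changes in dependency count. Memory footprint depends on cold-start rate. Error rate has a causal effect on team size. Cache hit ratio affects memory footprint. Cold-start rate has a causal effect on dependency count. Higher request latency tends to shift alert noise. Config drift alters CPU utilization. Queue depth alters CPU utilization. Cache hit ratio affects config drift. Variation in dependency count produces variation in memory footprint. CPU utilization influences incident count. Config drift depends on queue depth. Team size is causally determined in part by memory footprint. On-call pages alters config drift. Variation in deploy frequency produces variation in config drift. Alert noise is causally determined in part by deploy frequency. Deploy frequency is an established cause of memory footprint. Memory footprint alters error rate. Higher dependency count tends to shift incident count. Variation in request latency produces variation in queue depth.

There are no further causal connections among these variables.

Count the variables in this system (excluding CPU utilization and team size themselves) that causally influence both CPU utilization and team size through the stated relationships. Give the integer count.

The common causes are: cache hit ratio (to CPU utilization via cache hit ratio → config drift → CPU utilization; to team size via cache hit ratio → memory footprint → team size); deploy frequency (to CPU utilization via deploy frequency → config drift → CPU utilization; to team size via deploy frequency → memory footprint → team size).
Every other variable lacks a causal path to at least one of CPU utilization and team size.

2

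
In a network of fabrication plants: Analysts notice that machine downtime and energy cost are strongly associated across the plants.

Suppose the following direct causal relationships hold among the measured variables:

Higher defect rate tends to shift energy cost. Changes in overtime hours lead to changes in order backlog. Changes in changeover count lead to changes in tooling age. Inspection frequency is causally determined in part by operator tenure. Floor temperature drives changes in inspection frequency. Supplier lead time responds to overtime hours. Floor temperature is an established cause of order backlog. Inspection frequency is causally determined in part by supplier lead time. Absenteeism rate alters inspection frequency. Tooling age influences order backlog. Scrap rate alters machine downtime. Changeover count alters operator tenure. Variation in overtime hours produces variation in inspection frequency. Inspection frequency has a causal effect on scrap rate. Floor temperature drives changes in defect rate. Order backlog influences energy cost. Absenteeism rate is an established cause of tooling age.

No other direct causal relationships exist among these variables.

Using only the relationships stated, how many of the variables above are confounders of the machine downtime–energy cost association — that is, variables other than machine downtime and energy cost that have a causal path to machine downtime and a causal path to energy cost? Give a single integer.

The common causes are: absenteeism rate (to machine downtime via absenteeism rate → inspection frequency → scrap rate → machine downtime; to energy cost via absenteeism rate → tooling age → order backlog → energy cost); changeover count (to machine downtime via changeover count → operator tenure → inspection frequency → scrap rate → machine downtime; to energy cost via changeover count → tooling age → order backlog → energy cost); floor temperature (to machine downtime via floor temperature → inspection frequency → scrap rate → machine downtime; to energy cost via floor temperature → defect rate → energy cost); overtime hours (to machine downtime via overtime hours → inspection frequency → scrap rate → machine downtime; to energy cost via overtime hours → order backlog → energy cost).
Every other variable lacks a causal path to at least one of machine downtime and energy cost.

4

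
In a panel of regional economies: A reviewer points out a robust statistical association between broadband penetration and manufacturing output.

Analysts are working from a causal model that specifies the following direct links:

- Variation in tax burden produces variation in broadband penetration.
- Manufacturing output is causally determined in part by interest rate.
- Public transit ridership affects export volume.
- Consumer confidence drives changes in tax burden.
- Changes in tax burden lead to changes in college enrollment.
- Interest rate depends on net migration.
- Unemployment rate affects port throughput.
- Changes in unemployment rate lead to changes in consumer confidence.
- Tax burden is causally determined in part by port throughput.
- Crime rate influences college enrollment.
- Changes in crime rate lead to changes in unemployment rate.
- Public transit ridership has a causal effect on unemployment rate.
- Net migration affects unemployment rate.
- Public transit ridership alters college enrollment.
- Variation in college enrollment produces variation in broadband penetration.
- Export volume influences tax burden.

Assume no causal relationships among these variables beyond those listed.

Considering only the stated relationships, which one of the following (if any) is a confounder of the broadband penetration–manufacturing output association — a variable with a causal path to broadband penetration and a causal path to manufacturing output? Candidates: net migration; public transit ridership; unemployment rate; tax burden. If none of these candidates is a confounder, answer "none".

net migration

Net migration causes broadband penetration (net migration → unemployment rate → port throughput → tax burden → broadband penetration) and also causes manufacturing output (net migration → interest rate → manufacturing output); it is a common cause of both.
Each of the other candidates lacks a causal path to at least one of broadband penetration and manufacturing output, so they do not confound the relationship.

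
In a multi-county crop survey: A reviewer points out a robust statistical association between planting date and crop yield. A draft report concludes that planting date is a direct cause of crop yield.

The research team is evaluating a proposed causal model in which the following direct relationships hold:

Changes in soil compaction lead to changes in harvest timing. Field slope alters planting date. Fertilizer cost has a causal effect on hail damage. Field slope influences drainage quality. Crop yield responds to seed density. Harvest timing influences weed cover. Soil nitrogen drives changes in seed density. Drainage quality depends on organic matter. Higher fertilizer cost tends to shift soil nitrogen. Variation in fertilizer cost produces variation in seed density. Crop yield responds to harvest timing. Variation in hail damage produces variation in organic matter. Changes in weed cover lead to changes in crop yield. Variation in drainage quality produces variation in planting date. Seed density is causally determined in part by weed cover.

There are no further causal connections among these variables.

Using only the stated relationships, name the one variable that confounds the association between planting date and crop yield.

fertilizer cost

Fertilizer cost has a causal path to planting date (fertilizer cost → hail damage → organic matter → drainage quality → planting date) and a separate causal path to crop yield (fertilizer cost → seed density → crop yield), so it is a common cause of both.
No stated relationship gives planting date a causal route to crop yield, so the correlation is explained by the shared upstream cause rather than a direct effect.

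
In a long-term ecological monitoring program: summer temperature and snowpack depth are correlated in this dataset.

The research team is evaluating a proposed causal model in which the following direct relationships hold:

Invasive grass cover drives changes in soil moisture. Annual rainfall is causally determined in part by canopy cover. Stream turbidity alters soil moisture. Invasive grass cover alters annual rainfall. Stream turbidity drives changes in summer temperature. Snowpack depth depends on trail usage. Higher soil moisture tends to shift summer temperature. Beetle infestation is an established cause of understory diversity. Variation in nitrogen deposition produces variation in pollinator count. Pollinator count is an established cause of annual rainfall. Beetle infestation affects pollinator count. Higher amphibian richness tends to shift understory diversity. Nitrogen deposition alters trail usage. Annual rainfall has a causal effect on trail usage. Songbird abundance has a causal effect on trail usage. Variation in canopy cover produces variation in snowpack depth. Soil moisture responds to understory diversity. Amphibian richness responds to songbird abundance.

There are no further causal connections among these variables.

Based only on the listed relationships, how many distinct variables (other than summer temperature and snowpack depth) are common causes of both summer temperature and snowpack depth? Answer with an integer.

3

The common causes are: beetle infestation (to summer temperature via beetle infestation → understory diversity → soil moisture → summer temperature; to snowpack depth via beetle infestation → pollinator count → annual rainfall → trail usage → snowpack depth); invasive grass cover (to summer temperature via invasive grass cover → soil moisture → summer temperature; to snowpack depth via invasive grass cover → annual rainfall → trail usage → snowpack depth); songbird abundance (to summer temperature via songbird abundance → amphibian richness → understory diversity → soil moisture → summer temperature; to snowpack depth via songbird abundance → trail usage → snowpack depth).
Every other variable lacks a causal path to at least one of summer temperature and snowpack depth.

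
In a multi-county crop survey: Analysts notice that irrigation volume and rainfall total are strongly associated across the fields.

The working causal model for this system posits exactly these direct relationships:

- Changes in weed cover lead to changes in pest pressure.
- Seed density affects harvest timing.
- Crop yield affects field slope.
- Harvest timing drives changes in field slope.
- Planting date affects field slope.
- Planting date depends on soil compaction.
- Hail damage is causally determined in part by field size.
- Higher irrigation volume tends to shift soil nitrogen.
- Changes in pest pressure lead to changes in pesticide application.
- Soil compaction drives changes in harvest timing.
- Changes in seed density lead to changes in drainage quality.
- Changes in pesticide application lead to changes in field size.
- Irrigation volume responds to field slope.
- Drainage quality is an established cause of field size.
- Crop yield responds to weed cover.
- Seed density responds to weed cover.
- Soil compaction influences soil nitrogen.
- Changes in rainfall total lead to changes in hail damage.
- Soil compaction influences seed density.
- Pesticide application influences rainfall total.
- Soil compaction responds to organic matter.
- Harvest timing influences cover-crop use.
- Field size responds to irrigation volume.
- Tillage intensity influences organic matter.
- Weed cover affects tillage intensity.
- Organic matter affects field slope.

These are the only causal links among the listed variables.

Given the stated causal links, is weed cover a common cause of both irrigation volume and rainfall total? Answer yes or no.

yes

Weed cover has a causal path to irrigation volume (weed cover → crop yield → field slope → irrigation volume) and to rainfall total (weed cover → pest pressure → pesticide application → rainfall total), so it is a common cause of both — a confounder.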